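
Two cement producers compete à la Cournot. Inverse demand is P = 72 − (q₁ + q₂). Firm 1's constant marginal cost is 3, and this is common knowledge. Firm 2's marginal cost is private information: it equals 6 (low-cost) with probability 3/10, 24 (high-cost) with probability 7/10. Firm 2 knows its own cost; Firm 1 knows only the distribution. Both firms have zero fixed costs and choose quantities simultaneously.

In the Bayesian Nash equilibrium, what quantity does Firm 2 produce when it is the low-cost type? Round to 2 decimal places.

Firm 2 with cost c maximizes (72 − (q₁+q₂) − c)·q₂, giving q₂(c) = (72 − c − q₁)/2.
E[c₂] = 3/10·6 + 7/10·24 = 18.6
Firm 1's FOC against E[q₂] yields q₁ = (72 − 2·3 + E[c₂])/3 = (72 − 6 + 18.6)/3 = 28.2.
q₂(low-cost) = (72 − 6 − 28.2)/2 = 18.9.

18.90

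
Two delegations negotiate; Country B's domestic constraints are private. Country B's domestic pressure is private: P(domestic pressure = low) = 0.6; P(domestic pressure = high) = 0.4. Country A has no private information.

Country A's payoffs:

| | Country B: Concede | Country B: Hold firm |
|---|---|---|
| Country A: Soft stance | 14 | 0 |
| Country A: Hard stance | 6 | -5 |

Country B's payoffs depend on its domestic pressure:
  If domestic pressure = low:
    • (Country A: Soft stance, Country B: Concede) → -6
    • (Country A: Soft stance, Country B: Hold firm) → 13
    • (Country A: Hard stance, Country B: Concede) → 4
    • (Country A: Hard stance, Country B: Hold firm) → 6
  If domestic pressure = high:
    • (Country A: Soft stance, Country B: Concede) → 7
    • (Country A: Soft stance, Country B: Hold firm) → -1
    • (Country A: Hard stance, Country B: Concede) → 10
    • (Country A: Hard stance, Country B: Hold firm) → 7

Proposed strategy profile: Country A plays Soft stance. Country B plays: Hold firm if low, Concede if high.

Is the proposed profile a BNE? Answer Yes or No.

Yes

Country A plays Soft stance: E[Soft stance] = 0.6·(0) + 0.4·(14) = 5.6; E[Hard stance] = -0.6. Best-responding. ✓
Country B (domestic pressure low), facing Soft stance: Concede gives -6, Hold firm gives 13. Proposed Hold firm is best. ✓
Country B (domestic pressure high), facing Soft stance: Concede gives 7, Hold firm gives -1. Proposed Concede is best. ✓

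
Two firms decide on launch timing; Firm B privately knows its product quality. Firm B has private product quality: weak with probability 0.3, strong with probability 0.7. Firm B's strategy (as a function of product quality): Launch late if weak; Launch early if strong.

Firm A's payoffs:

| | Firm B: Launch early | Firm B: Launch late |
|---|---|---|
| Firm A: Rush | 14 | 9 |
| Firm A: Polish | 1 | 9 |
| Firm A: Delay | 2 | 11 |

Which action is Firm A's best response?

Rush

Compute Firm A's expected payoff for each action, taking the expectation over Firm B's type.
E[Rush] = 0.3·(9) + 0.7·(14) = 12.5
E[Polish] = 0.3·(9) + 0.7·(1) = 3.4
E[Delay] = 0.3·(11) + 0.7·(2) = 4.7
Best response: Rush (12.5 is the largest).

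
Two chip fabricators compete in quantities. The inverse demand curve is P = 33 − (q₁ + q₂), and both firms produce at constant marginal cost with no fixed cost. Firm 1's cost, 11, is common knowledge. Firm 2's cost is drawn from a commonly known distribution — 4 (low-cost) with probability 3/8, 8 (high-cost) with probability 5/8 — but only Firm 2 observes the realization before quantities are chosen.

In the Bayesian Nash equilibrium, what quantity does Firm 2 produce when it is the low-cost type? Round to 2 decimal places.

Firm 2 with cost c maximizes (33 − (q₁+q₂) − c)·q₂, giving q₂(c) = (33 − c − q₁)/2.
E[c₂] = 3/8·4 + 5/8·8 = 6.5
Firm 1's FOC against E[q₂] yields q₁ = (33 − 2·11 + E[c₂])/3 = (33 − 22 + 6.5)/3 = 5.83333.
q₂(low-cost) = (33 − 4 − 5.83333)/2 = 11.5833.

11.58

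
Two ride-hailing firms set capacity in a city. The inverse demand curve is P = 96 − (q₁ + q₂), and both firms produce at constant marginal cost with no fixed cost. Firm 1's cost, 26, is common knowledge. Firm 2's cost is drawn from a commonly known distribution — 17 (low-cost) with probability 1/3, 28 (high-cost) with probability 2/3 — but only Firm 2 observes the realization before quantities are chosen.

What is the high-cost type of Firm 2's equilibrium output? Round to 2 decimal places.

22.61

Each type of Firm 2 best-responds to q₁; Firm 1 best-responds to the expected q₂ over Firm 2's types.
Firm 2 with cost c maximizes (96 − (q₁+q₂) − c)·q₂, giving q₂(c) = (96 − c − q₁)/2.
E[c₂] = 1/3·17 + 2/3·28 = 24.3333
Firm 1's FOC against E[q₂] yields q₁ = (96 − 2·26 + E[c₂])/3 = (96 − 52 + 24.3333)/3 = 22.7778.
q₂(high-cost) = (96 − 28 − 22.7778)/2 = 22.6111.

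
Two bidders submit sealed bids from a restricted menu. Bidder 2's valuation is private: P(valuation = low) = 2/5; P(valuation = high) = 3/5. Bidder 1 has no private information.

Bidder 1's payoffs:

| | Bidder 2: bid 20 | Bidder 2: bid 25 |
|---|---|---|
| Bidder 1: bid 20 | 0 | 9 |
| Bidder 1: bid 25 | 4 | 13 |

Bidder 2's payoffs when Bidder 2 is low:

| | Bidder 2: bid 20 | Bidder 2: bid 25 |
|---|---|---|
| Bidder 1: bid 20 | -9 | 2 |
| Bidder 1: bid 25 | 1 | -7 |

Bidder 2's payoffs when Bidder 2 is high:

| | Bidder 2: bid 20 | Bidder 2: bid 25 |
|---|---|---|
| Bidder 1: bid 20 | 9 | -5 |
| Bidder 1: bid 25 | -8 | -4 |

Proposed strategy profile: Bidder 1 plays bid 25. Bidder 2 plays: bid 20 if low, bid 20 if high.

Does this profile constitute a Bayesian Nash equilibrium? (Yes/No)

Bidder 1 plays bid 25: E[bid 25] = 2/5·(4) + 3/5·(4) = 4; E[bid 20] = 0. Best-responding. ✓
Bidder 2 (valuation low), facing bid 25: bid 20 gives 1, bid 25 gives -7. Proposed bid 20 is best. ✓
Bidder 2 (valuation high), facing bid 25: bid 20 gives -8, bid 25 gives -4. Proposed bid 20 is not best — profitable deviation exists. ✗

No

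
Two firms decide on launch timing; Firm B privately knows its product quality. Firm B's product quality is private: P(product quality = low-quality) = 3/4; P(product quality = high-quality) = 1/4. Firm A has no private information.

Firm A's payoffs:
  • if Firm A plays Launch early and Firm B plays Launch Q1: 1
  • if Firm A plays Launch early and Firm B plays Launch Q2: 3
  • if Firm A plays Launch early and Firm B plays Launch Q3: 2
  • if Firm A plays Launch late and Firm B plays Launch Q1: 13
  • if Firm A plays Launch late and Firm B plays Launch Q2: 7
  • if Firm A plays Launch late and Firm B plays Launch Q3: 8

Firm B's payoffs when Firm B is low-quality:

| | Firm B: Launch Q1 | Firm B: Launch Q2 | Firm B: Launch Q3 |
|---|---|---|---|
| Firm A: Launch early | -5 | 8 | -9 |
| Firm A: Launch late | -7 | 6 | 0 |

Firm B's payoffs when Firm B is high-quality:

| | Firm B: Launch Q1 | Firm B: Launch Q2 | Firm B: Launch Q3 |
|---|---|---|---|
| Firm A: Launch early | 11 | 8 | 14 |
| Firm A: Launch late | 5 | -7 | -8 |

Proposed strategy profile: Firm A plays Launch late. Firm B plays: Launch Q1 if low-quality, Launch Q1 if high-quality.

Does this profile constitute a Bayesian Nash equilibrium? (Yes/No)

Firm A plays Launch late: E[Launch late] = 3/4·(13) + 1/4·(13) = 13; E[Launch early] = 1. Best-responding. ✓
Firm B (product quality low-quality), facing Launch late: Launch Q1 gives -7, Launch Q2 gives 6, Launch Q3 gives 0. Proposed Launch Q1 is not best — profitable deviation exists. ✗
Firm B (product quality high-quality), facing Launch late: Launch Q1 gives 5, Launch Q2 gives -7, Launch Q3 gives -8. Proposed Launch Q1 is best. ✓

No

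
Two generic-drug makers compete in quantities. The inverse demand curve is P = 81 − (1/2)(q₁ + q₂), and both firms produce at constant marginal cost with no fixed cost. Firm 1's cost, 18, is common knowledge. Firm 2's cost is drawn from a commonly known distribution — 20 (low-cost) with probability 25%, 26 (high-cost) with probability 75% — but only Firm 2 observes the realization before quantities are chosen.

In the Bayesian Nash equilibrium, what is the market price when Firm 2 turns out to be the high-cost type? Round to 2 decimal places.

41.92

Each type of Firm 2 best-responds to q₁; Firm 1 best-responds to the expected q₂ over Firm 2's types.
Firm 2 with cost c maximizes (81 − (1/2)(q₁+q₂) − c)·q₂, giving q₂(c) = (81 − c − (1/2)q₁).
E[c₂] = 0.25·20 + 0.75·26 = 24.5
Firm 1's FOC against E[q₂] yields q₁ = (81 − 2·18 + E[c₂])/(3/2) = (81 − 36 + 24.5)/(3/2) = 46.3333.
q₂(high-cost) = 31.8333, so P = 81 − (1/2)·(46.3333 + 31.8333) = 41.9167.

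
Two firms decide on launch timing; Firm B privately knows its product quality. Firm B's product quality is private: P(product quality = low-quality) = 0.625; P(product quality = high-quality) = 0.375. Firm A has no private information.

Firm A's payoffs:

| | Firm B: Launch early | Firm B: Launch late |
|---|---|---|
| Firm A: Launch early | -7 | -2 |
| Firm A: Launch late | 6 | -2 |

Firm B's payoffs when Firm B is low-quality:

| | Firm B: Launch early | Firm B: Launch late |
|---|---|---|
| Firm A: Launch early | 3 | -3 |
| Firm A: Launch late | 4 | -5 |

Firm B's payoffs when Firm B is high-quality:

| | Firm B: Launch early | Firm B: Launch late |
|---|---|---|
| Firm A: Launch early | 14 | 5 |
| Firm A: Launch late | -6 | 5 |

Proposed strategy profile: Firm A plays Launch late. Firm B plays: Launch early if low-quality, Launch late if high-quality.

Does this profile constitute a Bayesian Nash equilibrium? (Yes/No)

Firm A plays Launch late: E[Launch late] = 0.625·(6) + 0.375·(-2) = 3; E[Launch early] = -5.125. Best-responding. ✓
Firm B (product quality low-quality), facing Launch late: Launch early gives 4, Launch late gives -5. Proposed Launch early is best. ✓
Firm B (product quality high-quality), facing Launch late: Launch early gives -6, Launch late gives 5. Proposed Launch late is best. ✓

Yes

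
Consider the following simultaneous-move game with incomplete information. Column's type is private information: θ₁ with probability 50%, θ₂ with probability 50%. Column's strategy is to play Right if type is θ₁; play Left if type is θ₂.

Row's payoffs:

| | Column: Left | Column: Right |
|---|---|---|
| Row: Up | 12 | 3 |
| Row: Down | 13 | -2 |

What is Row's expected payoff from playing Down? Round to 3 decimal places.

E[Down] = 0.5·(-2) + 0.5·13 = (-1) + 6.5 = 5.5

5.500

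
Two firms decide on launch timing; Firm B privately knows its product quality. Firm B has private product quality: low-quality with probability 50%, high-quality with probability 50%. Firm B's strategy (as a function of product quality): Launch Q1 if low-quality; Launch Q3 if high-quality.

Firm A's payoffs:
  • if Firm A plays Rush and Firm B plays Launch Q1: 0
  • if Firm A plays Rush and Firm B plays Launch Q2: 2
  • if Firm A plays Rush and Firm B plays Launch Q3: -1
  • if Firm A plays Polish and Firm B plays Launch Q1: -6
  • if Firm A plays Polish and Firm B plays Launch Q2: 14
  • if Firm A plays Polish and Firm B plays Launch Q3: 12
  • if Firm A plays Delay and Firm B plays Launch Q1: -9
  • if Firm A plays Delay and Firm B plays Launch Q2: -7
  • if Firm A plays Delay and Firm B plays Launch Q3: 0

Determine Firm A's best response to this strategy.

E[Rush] = 0.5·(0) + 0.5·(-1) = -0.5
E[Polish] = 0.5·(-6) + 0.5·(12) = 3
E[Delay] = 0.5·(-9) + 0.5·(0) = -4.5
Best response: Polish (3 is the largest).

Polish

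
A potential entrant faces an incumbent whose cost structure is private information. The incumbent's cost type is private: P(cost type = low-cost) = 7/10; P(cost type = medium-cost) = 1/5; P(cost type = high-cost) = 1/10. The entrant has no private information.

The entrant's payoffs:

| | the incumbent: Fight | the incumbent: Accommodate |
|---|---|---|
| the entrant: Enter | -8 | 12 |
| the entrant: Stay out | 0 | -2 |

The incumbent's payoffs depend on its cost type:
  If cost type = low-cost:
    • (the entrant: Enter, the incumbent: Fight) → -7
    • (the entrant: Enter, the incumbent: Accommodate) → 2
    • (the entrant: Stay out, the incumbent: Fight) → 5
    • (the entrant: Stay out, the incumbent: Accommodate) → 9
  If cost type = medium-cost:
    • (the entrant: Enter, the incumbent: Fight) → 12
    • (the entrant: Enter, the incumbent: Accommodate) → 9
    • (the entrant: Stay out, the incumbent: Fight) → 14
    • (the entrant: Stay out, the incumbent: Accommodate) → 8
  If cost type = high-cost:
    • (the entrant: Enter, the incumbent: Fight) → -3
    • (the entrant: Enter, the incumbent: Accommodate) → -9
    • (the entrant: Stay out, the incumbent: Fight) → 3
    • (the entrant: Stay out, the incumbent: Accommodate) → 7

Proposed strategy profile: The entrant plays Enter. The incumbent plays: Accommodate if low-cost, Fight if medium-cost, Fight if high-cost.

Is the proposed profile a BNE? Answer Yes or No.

Yes

The entrant plays Enter: E[Enter] = 7/10·(12) + 1/5·(-8) + 1/10·(-8) = 6; E[Stay out] = -7/5. Best-responding. ✓
The incumbent (cost type low-cost), facing Enter: Fight gives -7, Accommodate gives 2. Proposed Accommodate is best. ✓
The incumbent (cost type medium-cost), facing Enter: Fight gives 12, Accommodate gives 9. Proposed Fight is best. ✓
The incumbent (cost type high-cost), facing Enter: Fight gives -3, Accommodate gives -9. Proposed Fight is best. ✓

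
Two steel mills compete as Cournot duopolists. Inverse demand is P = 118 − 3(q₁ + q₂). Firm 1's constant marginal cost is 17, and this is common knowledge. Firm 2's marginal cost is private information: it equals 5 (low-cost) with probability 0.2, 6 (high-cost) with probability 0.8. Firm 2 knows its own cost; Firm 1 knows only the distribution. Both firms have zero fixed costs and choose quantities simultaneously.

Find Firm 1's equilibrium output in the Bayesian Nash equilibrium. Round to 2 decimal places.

Type-c best response for Firm 2: q₂(c) = (118 − c)/6 − q₁/2.
Firm 1 maximizes expected profit; its first-order condition is 118 − 6q₁ − 3E[q₂] − 17 = 0.
Substituting E[q₂] and solving: E[c₂] = 5.8, so q₁ = (118 − 2·17 + 5.8)/9 = 9.97778.

9.98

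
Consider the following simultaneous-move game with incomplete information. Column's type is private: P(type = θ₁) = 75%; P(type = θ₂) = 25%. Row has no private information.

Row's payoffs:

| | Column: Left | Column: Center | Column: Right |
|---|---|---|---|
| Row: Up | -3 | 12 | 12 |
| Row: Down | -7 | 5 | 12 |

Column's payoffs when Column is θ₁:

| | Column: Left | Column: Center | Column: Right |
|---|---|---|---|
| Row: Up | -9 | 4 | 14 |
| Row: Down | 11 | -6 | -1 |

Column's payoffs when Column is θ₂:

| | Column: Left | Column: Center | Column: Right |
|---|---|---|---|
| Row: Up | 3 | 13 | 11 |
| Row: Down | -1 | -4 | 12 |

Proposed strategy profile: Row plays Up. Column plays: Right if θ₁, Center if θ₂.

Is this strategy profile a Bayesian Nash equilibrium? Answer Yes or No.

Row plays Up: E[Up] = 0.75·(12) + 0.25·(12) = 12; E[Down] = 10.25. Best-responding. ✓
Column (type θ₁), facing Up: Left gives -9, Center gives 4, Right gives 14. Proposed Right is best. ✓
Column (type θ₂), facing Up: Left gives 3, Center gives 13, Right gives 11. Proposed Center is best. ✓

Yes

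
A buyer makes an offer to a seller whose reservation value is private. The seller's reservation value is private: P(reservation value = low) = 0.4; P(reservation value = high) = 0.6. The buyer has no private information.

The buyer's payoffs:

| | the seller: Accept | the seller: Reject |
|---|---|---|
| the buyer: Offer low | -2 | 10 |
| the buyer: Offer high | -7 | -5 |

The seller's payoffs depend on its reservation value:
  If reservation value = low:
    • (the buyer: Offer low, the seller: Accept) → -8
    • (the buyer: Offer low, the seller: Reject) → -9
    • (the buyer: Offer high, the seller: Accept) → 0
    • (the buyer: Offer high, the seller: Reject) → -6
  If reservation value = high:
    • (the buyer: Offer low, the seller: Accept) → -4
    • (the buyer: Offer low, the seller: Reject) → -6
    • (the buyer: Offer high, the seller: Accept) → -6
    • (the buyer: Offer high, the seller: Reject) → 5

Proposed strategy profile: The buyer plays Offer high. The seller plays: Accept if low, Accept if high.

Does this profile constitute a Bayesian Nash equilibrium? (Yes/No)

The buyer plays Offer high: E[Offer high] = 0.4·(-7) + 0.6·(-7) = -7; E[Offer low] = -2. Not best-responding. ✗
The seller (reservation value low), facing Offer high: Accept gives 0, Reject gives -6. Proposed Accept is best. ✓
The seller (reservation value high), facing Offer high: Accept gives -6, Reject gives 5. Proposed Accept is not best — profitable deviation exists. ✗

No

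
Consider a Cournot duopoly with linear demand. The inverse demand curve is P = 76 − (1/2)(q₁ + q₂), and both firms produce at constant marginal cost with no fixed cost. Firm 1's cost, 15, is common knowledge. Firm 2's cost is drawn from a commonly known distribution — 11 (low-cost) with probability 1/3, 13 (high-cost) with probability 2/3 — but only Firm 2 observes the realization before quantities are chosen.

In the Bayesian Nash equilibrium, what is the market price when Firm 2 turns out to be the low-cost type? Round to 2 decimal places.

Type-c best response for Firm 2: q₂(c) = (76 − c) − q₁/2.
Firm 1 maximizes expected profit; its first-order condition is 76 − q₁ − (1/2)E[q₂] − 15 = 0.
Substituting E[q₂] and solving: E[c₂] = 12.3333, so q₁ = (76 − 2·15 + 12.3333)/(3/2) = 38.8889.
q₂(low-cost) = 45.5556, so P = 76 − (1/2)·(38.8889 + 45.5556) = 33.7778.

33.78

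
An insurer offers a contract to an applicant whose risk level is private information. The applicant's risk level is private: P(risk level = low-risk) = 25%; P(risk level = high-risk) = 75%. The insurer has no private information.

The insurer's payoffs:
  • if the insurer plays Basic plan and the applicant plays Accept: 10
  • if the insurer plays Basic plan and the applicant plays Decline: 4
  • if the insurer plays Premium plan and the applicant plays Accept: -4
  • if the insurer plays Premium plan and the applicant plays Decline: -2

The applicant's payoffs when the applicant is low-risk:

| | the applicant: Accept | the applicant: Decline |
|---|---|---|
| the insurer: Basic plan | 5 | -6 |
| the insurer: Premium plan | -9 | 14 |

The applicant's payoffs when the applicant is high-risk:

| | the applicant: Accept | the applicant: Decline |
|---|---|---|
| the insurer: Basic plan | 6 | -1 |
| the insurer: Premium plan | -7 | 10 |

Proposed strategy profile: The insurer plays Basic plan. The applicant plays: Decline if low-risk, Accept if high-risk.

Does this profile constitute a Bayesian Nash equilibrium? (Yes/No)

No

The insurer plays Basic plan: E[Basic plan] = 0.25·(4) + 0.75·(10) = 8.5; E[Premium plan] = -3.5. Best-responding. ✓
The applicant (risk level low-risk), facing Basic plan: Accept gives 5, Decline gives -6. Proposed Decline is not best — profitable deviation exists. ✗
The applicant (risk level high-risk), facing Basic plan: Accept gives 6, Decline gives -1. Proposed Accept is best. ✓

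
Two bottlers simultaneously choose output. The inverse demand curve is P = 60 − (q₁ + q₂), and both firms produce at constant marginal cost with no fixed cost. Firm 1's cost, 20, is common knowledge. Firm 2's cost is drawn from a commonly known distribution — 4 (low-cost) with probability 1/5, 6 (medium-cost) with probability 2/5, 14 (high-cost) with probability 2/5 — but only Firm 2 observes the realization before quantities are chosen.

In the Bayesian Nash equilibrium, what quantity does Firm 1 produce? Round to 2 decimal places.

9.60

Firm 2 with cost c maximizes (60 − (q₁+q₂) − c)·q₂, giving q₂(c) = (60 − c − q₁)/2.
E[c₂] = 1/5·4 + 2/5·6 + 2/5·14 = 8.8
Firm 1's FOC against E[q₂] yields q₁ = (60 − 2·20 + E[c₂])/3 = (60 − 40 + 8.8)/3 = 9.6.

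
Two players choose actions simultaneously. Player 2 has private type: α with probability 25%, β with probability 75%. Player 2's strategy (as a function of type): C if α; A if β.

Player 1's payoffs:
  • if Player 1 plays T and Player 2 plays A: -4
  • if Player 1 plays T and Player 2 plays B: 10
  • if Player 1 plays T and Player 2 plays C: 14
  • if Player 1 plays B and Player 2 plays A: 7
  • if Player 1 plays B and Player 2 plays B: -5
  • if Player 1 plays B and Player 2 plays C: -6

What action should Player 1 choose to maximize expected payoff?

B

Compute Player 1's expected payoff for each action, taking the expectation over Player 2's type.
E[T] = 0.25·(14) + 0.75·(-4) = 0.5
E[B] = 0.25·(-6) + 0.75·(7) = 3.75
Best response: B (3.75 is the largest).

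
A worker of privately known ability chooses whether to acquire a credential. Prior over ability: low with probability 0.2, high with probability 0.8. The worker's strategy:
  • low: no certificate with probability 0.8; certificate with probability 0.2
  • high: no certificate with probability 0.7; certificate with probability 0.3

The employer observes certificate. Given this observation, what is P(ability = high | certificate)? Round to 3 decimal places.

0.857

Apply Bayes' rule using the sender's strategy as the likelihood.
P(certificate) = 0.2·0.2 + 0.8·0.3 = 0.28
P(high | certificate) = (0.8·0.3) / 0.28 = 0.24 / 0.28 = 0.857143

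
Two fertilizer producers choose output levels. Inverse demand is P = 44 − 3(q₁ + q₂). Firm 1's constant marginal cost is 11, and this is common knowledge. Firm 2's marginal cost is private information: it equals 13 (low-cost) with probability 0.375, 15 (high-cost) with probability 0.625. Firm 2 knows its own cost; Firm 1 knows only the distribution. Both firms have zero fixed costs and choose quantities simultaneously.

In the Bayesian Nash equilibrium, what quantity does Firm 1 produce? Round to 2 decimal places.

4.03

Firm 2 with cost c maximizes (44 − 3(q₁+q₂) − c)·q₂, giving q₂(c) = (44 − c − 3q₁)/6.
E[c₂] = 0.375·13 + 0.625·15 = 14.25
Firm 1's FOC against E[q₂] yields q₁ = (44 − 2·11 + E[c₂])/9 = (44 − 22 + 14.25)/9 = 4.02778.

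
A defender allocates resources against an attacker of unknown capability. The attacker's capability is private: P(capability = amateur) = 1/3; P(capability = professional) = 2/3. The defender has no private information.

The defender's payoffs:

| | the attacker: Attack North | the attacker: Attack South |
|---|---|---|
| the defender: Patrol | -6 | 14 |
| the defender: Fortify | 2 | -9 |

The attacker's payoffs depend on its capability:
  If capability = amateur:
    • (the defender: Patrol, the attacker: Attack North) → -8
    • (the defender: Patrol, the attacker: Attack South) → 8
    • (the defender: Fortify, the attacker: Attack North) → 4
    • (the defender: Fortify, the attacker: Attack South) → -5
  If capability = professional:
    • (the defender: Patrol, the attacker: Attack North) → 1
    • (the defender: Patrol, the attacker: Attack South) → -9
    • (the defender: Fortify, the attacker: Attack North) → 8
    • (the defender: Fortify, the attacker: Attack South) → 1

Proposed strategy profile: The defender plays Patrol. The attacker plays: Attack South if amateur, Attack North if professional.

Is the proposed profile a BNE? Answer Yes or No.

Yes

A profile is a BNE iff every type of every player is best-responding given beliefs about the other side.
The defender plays Patrol: E[Patrol] = 1/3·(14) + 2/3·(-6) = 2/3; E[Fortify] = -5/3. Best-responding. ✓
The attacker (capability amateur), facing Patrol: Attack North gives -8, Attack South gives 8. Proposed Attack South is best. ✓
The attacker (capability professional), facing Patrol: Attack North gives 1, Attack South gives -9. Proposed Attack North is best. ✓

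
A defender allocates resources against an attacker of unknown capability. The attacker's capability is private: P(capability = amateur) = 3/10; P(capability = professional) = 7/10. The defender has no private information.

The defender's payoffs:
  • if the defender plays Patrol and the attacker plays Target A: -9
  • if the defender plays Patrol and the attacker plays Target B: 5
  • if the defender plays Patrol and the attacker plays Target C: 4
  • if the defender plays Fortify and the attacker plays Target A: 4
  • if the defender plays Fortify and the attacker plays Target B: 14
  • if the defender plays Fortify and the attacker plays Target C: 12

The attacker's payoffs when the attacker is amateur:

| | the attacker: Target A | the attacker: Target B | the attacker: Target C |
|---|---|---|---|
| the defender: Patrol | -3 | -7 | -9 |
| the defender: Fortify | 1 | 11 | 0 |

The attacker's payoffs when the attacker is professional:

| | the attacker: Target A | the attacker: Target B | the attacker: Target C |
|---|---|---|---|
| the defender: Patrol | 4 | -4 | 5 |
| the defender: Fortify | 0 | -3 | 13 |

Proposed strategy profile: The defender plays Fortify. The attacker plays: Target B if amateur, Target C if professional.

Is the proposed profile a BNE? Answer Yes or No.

Yes

A profile is a BNE iff every type of every player is best-responding given beliefs about the other side.
The defender plays Fortify: E[Fortify] = 3/10·(14) + 7/10·(12) = 63/5; E[Patrol] = 43/10. Best-responding. ✓
The attacker (capability amateur), facing Fortify: Target A gives 1, Target B gives 11, Target C gives 0. Proposed Target B is best. ✓
The attacker (capability professional), facing Fortify: Target A gives 0, Target B gives -3, Target C gives 13. Proposed Target C is best. ✓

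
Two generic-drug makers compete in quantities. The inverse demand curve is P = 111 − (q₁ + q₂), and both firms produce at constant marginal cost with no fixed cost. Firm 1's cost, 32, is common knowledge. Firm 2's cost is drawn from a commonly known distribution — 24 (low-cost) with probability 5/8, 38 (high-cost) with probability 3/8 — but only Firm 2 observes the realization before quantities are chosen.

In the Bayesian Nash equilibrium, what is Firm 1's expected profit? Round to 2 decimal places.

646.01

Each type of Firm 2 best-responds to q₁; Firm 1 best-responds to the expected q₂ over Firm 2's types.
Firm 2 with cost c maximizes (111 − (q₁+q₂) − c)·q₂, giving q₂(c) = (111 − c − q₁)/2.
E[c₂] = 5/8·24 + 3/8·38 = 29.25
Firm 1's FOC against E[q₂] yields q₁ = (111 − 2·32 + E[c₂])/3 = (111 − 64 + 29.25)/3 = 25.4167.
E[P] = 111 − (q₁ + E[q₂]) = 57.4167; Firm 1's expected profit = (E[P] − 32)·q₁ = (57.4167 − 32)·25.4167 = 646.007.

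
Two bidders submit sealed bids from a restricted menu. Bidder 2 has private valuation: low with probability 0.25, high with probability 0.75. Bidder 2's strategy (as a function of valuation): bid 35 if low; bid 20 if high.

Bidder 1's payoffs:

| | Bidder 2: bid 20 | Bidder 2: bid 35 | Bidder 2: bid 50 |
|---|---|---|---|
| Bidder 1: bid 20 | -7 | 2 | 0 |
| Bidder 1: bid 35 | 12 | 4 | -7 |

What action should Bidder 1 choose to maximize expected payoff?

bid 35

E[bid 20] = 0.25·(2) + 0.75·(-7) = -4.75
E[bid 35] = 0.25·(4) + 0.75·(12) = 10
Best response: bid 35 (10 is the largest).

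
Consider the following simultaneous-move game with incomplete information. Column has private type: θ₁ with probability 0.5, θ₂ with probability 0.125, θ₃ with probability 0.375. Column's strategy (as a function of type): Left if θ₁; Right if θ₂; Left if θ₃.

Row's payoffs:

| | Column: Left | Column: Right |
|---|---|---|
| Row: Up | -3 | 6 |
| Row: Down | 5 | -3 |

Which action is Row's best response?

E[Up] = 0.5·(-3) + 0.125·(6) + 0.375·(-3) = -1.875
E[Down] = 0.5·(5) + 0.125·(-3) + 0.375·(5) = 4
Best response: Down (4 is the largest).

Down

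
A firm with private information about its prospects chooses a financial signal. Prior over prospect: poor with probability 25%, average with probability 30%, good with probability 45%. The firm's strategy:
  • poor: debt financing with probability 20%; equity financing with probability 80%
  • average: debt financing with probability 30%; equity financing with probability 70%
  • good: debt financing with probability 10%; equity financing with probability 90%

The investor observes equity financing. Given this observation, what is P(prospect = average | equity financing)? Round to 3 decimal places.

0.258

Apply Bayes' rule using the sender's strategy as the likelihood.
P(equity financing) = 0.25·0.8 + 0.3·0.7 + 0.45·0.9 = 0.815
P(average | equity financing) = (0.3·0.7) / 0.815 = 0.21 / 0.815 = 0.257669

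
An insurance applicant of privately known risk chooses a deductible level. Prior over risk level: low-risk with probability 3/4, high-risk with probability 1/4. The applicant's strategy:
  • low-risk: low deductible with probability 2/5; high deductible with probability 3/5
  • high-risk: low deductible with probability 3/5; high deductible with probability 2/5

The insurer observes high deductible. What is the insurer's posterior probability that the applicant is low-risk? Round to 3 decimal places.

0.818

P(high deductible) = (3/4)·(3/5) + (1/4)·(2/5) = 11/20
P(low-risk | high deductible) = ((3/4)·(3/5)) / (11/20) = (9/20) / (11/20) = 9/11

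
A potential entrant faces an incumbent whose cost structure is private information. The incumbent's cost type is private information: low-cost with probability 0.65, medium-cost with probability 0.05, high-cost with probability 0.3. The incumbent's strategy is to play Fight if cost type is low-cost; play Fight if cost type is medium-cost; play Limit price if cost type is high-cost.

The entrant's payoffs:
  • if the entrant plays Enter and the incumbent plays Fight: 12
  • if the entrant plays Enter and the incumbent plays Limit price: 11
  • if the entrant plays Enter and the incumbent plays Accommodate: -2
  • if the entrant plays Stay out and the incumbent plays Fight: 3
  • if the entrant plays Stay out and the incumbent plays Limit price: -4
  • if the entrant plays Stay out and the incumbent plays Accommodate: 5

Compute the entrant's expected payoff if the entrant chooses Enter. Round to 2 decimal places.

E[Enter] = 0.65·12 + 0.05·12 + 0.3·11 = 7.8 + 0.6 + 3.3 = 11.7

11.70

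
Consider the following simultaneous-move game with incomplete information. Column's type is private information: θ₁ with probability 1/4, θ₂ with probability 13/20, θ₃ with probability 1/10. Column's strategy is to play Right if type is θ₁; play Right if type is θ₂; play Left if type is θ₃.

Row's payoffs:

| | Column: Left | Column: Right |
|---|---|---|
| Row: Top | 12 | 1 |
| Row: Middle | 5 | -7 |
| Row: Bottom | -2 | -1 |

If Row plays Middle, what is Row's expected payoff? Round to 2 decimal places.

Take the expectation over Column's type, weighting each type's action by its prior probability.
E[Middle] = 1/4·(-7) + 13/20·(-7) + 1/10·5 = (-7/4) + (-91/20) + 1/2 = -29/5

-5.80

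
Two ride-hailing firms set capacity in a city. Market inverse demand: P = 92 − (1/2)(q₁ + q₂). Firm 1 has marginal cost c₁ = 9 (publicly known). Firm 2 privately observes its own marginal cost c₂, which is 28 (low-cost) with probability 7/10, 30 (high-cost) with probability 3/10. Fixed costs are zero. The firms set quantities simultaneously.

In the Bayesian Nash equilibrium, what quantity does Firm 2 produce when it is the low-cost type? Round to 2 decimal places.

29.80

Each type of Firm 2 best-responds to q₁; Firm 1 best-responds to the expected q₂ over Firm 2's types.
Firm 2 with cost c maximizes (92 − (1/2)(q₁+q₂) − c)·q₂, giving q₂(c) = (92 − c − (1/2)q₁).
E[c₂] = 7/10·28 + 3/10·30 = 28.6
Firm 1's FOC against E[q₂] yields q₁ = (92 − 2·9 + E[c₂])/(3/2) = (92 − 18 + 28.6)/(3/2) = 68.4.
q₂(low-cost) = (92 − 28 − (1/2)·68.4) = 29.8.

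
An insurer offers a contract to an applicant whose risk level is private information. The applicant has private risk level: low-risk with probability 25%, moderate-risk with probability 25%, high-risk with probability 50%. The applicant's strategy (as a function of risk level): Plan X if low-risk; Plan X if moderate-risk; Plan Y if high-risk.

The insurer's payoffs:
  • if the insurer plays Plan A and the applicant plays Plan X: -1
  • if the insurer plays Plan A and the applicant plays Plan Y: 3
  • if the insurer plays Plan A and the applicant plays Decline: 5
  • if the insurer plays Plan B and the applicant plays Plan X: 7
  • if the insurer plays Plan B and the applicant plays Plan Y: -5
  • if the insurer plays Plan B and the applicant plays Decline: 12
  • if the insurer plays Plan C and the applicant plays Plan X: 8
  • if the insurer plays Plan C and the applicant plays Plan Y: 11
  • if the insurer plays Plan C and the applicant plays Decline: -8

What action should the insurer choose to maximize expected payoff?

E[Plan A] = 0.25·(-1) + 0.25·(-1) + 0.5·(3) = 1
E[Plan B] = 0.25·(7) + 0.25·(7) + 0.5·(-5) = 1
E[Plan C] = 0.25·(8) + 0.25·(8) + 0.5·(11) = 9.5
Best response: Plan C (9.5 is the largest).

Plan C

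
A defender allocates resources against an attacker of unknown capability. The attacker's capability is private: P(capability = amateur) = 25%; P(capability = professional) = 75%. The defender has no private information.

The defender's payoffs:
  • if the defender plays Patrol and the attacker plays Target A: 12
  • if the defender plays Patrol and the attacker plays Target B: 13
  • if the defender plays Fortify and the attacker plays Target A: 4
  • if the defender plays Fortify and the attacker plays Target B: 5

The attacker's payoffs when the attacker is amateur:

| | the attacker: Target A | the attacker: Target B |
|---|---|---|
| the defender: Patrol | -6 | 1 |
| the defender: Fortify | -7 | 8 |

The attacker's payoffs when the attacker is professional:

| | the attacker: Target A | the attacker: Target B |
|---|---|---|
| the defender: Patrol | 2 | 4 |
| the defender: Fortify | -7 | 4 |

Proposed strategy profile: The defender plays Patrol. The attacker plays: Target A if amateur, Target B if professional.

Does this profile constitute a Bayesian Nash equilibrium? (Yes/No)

The defender plays Patrol: E[Patrol] = 0.25·(12) + 0.75·(13) = 12.75; E[Fortify] = 4.75. Best-responding. ✓
The attacker (capability amateur), facing Patrol: Target A gives -6, Target B gives 1. Proposed Target A is not best — profitable deviation exists. ✗
The attacker (capability professional), facing Patrol: Target A gives 2, Target B gives 4. Proposed Target B is best. ✓

No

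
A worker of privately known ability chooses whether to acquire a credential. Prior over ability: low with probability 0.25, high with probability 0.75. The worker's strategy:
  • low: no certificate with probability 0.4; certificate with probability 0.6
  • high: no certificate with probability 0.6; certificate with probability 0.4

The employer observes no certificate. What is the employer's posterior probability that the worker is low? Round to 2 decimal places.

0.18

P(no certificate) = 0.25·0.4 + 0.75·0.6 = 0.55
P(low | no certificate) = (0.25·0.4) / 0.55 = 0.1 / 0.55 = 0.181818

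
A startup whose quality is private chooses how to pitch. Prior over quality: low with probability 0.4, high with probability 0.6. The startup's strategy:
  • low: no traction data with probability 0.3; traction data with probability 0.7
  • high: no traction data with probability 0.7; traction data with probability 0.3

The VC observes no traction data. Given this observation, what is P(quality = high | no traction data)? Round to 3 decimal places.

P(no traction data) = 0.4·0.3 + 0.6·0.7 = 0.54
P(high | no traction data) = (0.6·0.7) / 0.54 = 0.42 / 0.54 = 0.777778

0.778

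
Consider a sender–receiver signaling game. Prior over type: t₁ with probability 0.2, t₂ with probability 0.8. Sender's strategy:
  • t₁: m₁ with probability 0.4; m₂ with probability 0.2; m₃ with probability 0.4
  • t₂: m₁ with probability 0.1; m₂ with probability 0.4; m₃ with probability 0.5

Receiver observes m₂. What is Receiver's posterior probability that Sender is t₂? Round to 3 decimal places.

0.889

P(m₂) = 0.2·0.2 + 0.8·0.4 = 0.36
P(t₂ | m₂) = (0.8·0.4) / 0.36 = 0.32 / 0.36 = 0.888889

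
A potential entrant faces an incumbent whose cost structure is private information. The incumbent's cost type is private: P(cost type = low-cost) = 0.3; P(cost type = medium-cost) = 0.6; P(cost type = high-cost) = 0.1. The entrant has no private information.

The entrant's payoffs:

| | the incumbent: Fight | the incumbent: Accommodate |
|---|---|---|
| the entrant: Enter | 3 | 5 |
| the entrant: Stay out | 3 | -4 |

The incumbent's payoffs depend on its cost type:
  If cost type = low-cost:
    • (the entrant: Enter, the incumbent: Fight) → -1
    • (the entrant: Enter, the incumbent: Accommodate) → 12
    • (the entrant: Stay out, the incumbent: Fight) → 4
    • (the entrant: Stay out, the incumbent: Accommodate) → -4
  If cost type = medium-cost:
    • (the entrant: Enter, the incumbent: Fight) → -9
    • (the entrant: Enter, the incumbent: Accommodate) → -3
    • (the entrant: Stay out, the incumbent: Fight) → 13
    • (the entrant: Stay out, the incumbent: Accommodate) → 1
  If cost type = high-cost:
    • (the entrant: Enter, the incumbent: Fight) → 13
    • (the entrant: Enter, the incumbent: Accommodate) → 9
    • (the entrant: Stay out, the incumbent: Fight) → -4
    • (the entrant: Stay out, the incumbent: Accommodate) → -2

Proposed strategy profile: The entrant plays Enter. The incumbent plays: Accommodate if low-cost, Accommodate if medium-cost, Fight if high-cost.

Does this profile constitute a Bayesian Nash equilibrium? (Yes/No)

A profile is a BNE iff every type of every player is best-responding given beliefs about the other side.
The entrant plays Enter: E[Enter] = 0.3·(5) + 0.6·(5) + 0.1·(3) = 4.8; E[Stay out] = -3.3. Best-responding. ✓
The incumbent (cost type low-cost), facing Enter: Fight gives -1, Accommodate gives 12. Proposed Accommodate is best. ✓
The incumbent (cost type medium-cost), facing Enter: Fight gives -9, Accommodate gives -3. Proposed Accommodate is best. ✓
The incumbent (cost type high-cost), facing Enter: Fight gives 13, Accommodate gives 9. Proposed Fight is best. ✓

Yes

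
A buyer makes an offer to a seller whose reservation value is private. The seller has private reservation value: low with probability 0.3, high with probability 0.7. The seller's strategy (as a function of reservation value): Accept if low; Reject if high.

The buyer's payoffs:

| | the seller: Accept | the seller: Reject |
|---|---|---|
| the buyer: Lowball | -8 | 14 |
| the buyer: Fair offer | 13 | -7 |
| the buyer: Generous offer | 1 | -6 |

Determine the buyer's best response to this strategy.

Lowball

E[Lowball] = 0.3·(-8) + 0.7·(14) = 7.4
E[Fair offer] = 0.3·(13) + 0.7·(-7) = -1
E[Generous offer] = 0.3·(1) + 0.7·(-6) = -3.9
Best response: Lowball (7.4 is the largest).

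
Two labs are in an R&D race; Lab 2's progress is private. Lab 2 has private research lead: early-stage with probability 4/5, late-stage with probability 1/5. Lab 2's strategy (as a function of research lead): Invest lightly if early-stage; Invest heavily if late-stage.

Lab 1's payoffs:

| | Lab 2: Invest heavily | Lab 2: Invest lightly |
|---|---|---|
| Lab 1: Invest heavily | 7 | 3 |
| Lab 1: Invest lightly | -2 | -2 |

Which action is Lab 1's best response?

E[Invest heavily] = 4/5·(3) + 1/5·(7) = 19/5
E[Invest lightly] = 4/5·(-2) + 1/5·(-2) = -2
Best response: Invest heavily (19/5 is the largest).

Invest heavily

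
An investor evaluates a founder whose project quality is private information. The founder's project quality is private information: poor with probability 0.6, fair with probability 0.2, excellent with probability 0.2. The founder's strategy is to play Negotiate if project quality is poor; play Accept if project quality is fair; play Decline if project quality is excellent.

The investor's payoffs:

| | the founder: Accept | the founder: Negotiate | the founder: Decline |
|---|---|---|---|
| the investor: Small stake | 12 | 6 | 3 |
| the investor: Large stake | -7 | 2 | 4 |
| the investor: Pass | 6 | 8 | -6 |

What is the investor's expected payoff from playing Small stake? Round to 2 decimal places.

6.60

Take the expectation over the founder's project quality, weighting each type's action by its prior probability.
E[Small stake] = 0.6·6 + 0.2·12 + 0.2·3 = 3.6 + 2.4 + 0.6 = 6.6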